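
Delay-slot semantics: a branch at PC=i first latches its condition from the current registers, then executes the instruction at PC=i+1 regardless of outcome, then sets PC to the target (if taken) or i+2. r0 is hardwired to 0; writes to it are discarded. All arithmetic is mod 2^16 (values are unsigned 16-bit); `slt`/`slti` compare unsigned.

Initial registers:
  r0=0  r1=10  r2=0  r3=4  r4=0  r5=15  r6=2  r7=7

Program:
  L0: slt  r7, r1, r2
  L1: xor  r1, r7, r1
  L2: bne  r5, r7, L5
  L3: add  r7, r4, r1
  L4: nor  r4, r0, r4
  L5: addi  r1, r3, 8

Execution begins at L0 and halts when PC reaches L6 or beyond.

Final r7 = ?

10

PC=0  slt  r7, r1, r2        | r0=0 r1=10 r2=0 r3=4 r4=0 r5=15 r6=2 r7=0
PC=1  xor  r1, r7, r1        | r0=0 r1=10 r2=0 r3=4 r4=0 r5=15 r6=2 r7=0
PC=2  bne  r5, r7, L5        | r0=0 r1=10 r2=0 r3=4 r4=0 r5=15 r6=2 r7=0  [TAKEN]
PC=3  add  r7, r4, r1        | r0=0 r1=10 r2=0 r3=4 r4=0 r5=15 r6=2 r7=10
PC=5  addi  r1, r3, 8        | r0=0 r1=12 r2=0 r3=4 r4=0 r5=15 r6=2 r7=10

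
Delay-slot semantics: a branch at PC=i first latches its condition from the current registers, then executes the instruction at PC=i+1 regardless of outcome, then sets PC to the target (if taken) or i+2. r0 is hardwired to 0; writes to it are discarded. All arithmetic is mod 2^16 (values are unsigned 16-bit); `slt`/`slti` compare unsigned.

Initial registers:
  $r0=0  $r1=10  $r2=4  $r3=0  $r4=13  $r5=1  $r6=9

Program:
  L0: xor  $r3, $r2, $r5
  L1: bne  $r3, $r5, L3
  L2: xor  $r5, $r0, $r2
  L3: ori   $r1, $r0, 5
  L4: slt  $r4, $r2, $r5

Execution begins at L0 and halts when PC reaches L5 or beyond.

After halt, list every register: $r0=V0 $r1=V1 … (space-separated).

$r0=0 $r1=5 $r2=4 $r3=5 $r4=0 $r5=4 $r6=9

  step pc=0: xor  $r3, $r2, $r5  regs=(0,10,4,5,13,1,9)
  step pc=1: bne  $r3, $r5, L3  cond=T  regs=(0,10,4,5,13,1,9)
  step pc=2: xor  $r5, $r0, $r2  regs=(0,10,4,5,13,4,9)
  step pc=3: ori   $r1, $r0, 5  regs=(0,5,4,5,13,4,9)
  step pc=4: slt  $r4, $r2, $r5  regs=(0,5,4,5,0,4,9)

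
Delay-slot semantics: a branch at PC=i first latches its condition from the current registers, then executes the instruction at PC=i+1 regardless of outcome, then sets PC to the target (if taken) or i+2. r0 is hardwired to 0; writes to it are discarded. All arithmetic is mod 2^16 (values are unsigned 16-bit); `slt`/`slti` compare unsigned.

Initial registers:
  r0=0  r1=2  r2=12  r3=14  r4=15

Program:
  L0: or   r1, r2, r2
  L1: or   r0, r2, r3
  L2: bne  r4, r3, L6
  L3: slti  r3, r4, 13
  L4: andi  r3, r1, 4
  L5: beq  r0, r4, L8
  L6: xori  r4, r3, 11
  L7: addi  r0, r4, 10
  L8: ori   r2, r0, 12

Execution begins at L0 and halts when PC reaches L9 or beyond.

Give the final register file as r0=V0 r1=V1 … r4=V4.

  step pc=0: or   r1, r2, r2  regs=(0,12,12,14,15)
  step pc=1: or   r0, r2, r3  regs=(0,12,12,14,15)
  step pc=2: bne  r4, r3, L6  cond=T  regs=(0,12,12,14,15)
  step pc=3: slti  r3, r4, 13  regs=(0,12,12,0,15)
  step pc=6: xori  r4, r3, 11  regs=(0,12,12,0,11)
  step pc=7: addi  r0, r4, 10  regs=(0,12,12,0,11)
  step pc=8: ori   r2, r0, 12  regs=(0,12,12,0,11)

r0=0 r1=12 r2=12 r3=0 r4=11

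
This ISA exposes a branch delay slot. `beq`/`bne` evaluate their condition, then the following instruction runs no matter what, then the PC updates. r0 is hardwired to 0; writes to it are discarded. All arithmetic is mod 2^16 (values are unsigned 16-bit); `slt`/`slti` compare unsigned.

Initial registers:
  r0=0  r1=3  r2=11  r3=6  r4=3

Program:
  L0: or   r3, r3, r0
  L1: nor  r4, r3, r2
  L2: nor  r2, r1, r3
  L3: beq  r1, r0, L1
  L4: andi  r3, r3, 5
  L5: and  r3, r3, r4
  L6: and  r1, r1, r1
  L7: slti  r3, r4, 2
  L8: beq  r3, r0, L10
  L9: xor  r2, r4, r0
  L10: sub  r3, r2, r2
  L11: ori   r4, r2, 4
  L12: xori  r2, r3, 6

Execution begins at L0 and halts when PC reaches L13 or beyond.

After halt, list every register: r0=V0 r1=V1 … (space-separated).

#0 or   r3, r3, r0 ; 0/3/11/6/3
#1 nor  r4, r3, r2 ; 0/3/11/6/65520
#2 nor  r2, r1, r3 ; 0/3/65528/6/65520
#3 beq  r1, r0, L1 ; 0/3/65528/6/65520 ; →fallthru
#4 andi  r3, r3, 5 ; 0/3/65528/4/65520
#5 and  r3, r3, r4 ; 0/3/65528/0/65520
#6 and  r1, r1, r1 ; 0/3/65528/0/65520
#7 slti  r3, r4, 2 ; 0/3/65528/0/65520
#8 beq  r3, r0, L10 ; 0/3/65528/0/65520 ; →target
#9 xor  r2, r4, r0 ; 0/3/65520/0/65520
#10 sub  r3, r2, r2 ; 0/3/65520/0/65520
#11 ori   r4, r2, 4 ; 0/3/65520/0/65524
#12 xori  r2, r3, 6 ; 0/3/6/0/65524

r0=0 r1=3 r2=6 r3=0 r4=65524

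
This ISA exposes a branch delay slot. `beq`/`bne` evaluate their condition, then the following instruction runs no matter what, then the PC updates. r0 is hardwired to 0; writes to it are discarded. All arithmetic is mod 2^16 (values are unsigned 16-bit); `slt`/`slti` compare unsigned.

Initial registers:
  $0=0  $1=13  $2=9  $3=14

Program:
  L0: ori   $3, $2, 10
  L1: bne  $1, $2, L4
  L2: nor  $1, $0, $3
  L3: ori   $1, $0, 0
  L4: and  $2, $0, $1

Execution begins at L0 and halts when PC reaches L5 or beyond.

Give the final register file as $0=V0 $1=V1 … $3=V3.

#0 ori   $3, $2, 10 ; 0/13/9/11
#1 bne  $1, $2, L4 ; 0/13/9/11 ; →target
#2 nor  $1, $0, $3 ; 0/65524/9/11
#4 and  $2, $0, $1 ; 0/65524/0/11

$0=0 $1=65524 $2=0 $3=11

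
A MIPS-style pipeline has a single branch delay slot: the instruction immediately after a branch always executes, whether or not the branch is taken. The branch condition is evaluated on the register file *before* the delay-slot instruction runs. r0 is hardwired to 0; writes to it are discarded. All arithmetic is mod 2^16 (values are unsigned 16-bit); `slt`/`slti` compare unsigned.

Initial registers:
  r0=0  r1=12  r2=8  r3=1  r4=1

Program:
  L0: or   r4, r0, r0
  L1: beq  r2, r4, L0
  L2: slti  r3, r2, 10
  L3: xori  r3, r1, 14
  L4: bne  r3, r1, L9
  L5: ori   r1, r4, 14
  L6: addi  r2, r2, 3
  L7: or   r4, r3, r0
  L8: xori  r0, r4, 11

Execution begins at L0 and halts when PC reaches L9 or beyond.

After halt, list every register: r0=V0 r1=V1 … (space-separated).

r0=0 r1=14 r2=8 r3=2 r4=0

  step pc=0: or   r4, r0, r0  regs=(0,12,8,1,0)
  step pc=1: beq  r2, r4, L0  cond=F  regs=(0,12,8,1,0)
  step pc=2: slti  r3, r2, 10  regs=(0,12,8,1,0)
  step pc=3: xori  r3, r1, 14  regs=(0,12,8,2,0)
  step pc=4: bne  r3, r1, L9  cond=T  regs=(0,12,8,2,0)
  step pc=5: ori   r1, r4, 14  regs=(0,14,8,2,0)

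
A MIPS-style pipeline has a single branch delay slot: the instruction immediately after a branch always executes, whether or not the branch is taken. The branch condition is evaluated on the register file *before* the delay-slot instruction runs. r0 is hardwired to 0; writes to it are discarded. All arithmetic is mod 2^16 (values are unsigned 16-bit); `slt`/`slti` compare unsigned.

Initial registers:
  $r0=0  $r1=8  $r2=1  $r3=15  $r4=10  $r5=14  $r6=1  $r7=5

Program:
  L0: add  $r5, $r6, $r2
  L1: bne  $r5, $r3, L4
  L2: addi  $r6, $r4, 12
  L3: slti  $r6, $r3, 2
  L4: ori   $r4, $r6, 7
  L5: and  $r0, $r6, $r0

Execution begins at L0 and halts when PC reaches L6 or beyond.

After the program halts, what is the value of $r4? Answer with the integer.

23

PC=0  add  $r5, $r6, $r2     | $r0=0 $r1=8 $r2=1 $r3=15 $r4=10 $r5=2 $r6=1 $r7=5
PC=1  bne  $r5, $r3, L4      | $r0=0 $r1=8 $r2=1 $r3=15 $r4=10 $r5=2 $r6=1 $r7=5  [TAKEN]
PC=2  addi  $r6, $r4, 12     | $r0=0 $r1=8 $r2=1 $r3=15 $r4=10 $r5=2 $r6=22 $r7=5
PC=4  ori   $r4, $r6, 7      | $r0=0 $r1=8 $r2=1 $r3=15 $r4=23 $r5=2 $r6=22 $r7=5
PC=5  and  $r0, $r6, $r0     | $r0=0 $r1=8 $r2=1 $r3=15 $r4=23 $r5=2 $r6=22 $r7=5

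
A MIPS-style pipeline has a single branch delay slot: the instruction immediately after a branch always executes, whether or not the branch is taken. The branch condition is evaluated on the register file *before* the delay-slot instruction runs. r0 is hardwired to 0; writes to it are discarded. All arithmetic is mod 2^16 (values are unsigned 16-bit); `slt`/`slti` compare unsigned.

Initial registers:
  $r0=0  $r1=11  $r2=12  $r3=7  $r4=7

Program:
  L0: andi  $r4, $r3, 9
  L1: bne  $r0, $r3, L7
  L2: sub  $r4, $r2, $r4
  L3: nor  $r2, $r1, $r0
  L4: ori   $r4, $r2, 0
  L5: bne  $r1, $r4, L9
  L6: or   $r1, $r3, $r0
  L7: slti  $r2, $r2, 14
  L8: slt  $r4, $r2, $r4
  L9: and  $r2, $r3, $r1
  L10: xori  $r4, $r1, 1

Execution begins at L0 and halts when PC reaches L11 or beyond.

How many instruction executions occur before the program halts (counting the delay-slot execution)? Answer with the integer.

[0] andi  $r4, $r3, 9  →  {$r0:0, $r1:11, $r2:12, $r3:7, $r4:1}
[1] bne  $r0, $r3, L7  →  {$r0:0, $r1:11, $r2:12, $r3:7, $r4:1}  ⟨branch taken⟩
[2] sub  $r4, $r2, $r4  →  {$r0:0, $r1:11, $r2:12, $r3:7, $r4:11}
[7] slti  $r2, $r2, 14  →  {$r0:0, $r1:11, $r2:1, $r3:7, $r4:11}
[8] slt  $r4, $r2, $r4  →  {$r0:0, $r1:11, $r2:1, $r3:7, $r4:1}
[9] and  $r2, $r3, $r1  →  {$r0:0, $r1:11, $r2:3, $r3:7, $r4:1}
[10] xori  $r4, $r1, 1  →  {$r0:0, $r1:11, $r2:3, $r3:7, $r4:10}

7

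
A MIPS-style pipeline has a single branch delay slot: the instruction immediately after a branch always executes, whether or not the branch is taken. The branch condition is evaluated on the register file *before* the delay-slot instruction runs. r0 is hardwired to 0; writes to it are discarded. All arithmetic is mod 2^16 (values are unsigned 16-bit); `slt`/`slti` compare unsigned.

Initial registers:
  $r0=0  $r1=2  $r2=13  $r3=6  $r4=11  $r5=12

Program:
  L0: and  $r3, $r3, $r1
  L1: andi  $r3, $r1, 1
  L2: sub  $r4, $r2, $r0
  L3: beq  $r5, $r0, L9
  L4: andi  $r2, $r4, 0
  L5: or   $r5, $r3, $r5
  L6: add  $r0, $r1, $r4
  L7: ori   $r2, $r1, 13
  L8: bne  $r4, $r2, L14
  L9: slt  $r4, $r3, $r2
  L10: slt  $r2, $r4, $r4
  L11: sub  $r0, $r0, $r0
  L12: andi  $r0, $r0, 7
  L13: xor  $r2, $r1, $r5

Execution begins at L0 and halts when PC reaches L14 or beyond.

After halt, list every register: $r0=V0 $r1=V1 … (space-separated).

[0] and  $r3, $r3, $r1  →  {$r0:0, $r1:2, $r2:13, $r3:2, $r4:11, $r5:12}
[1] andi  $r3, $r1, 1  →  {$r0:0, $r1:2, $r2:13, $r3:0, $r4:11, $r5:12}
[2] sub  $r4, $r2, $r0  →  {$r0:0, $r1:2, $r2:13, $r3:0, $r4:13, $r5:12}
[3] beq  $r5, $r0, L9  →  {$r0:0, $r1:2, $r2:13, $r3:0, $r4:13, $r5:12}  ⟨branch fallthrough⟩
[4] andi  $r2, $r4, 0  →  {$r0:0, $r1:2, $r2:0, $r3:0, $r4:13, $r5:12}
[5] or   $r5, $r3, $r5  →  {$r0:0, $r1:2, $r2:0, $r3:0, $r4:13, $r5:12}
[6] add  $r0, $r1, $r4  →  {$r0:0, $r1:2, $r2:0, $r3:0, $r4:13, $r5:12}
[7] ori   $r2, $r1, 13  →  {$r0:0, $r1:2, $r2:15, $r3:0, $r4:13, $r5:12}
[8] bne  $r4, $r2, L14  →  {$r0:0, $r1:2, $r2:15, $r3:0, $r4:13, $r5:12}  ⟨branch taken⟩
[9] slt  $r4, $r3, $r2  →  {$r0:0, $r1:2, $r2:15, $r3:0, $r4:1, $r5:12}

$r0=0 $r1=2 $r2=15 $r3=0 $r4=1 $r5=12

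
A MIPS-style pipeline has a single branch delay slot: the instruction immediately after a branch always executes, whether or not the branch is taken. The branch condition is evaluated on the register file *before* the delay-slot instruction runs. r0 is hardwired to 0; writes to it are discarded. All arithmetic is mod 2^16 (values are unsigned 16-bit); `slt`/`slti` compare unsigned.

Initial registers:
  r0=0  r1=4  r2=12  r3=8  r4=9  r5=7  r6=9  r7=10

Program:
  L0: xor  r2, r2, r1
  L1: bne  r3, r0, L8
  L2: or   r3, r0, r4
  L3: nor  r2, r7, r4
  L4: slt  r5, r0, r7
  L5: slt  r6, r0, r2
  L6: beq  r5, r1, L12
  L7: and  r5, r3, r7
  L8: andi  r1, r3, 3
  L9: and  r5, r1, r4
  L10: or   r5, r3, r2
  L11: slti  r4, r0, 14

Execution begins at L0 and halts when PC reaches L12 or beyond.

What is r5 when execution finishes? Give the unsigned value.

PC=0  xor  r2, r2, r1        | r0=0 r1=4 r2=8 r3=8 r4=9 r5=7 r6=9 r7=10
PC=1  bne  r3, r0, L8        | r0=0 r1=4 r2=8 r3=8 r4=9 r5=7 r6=9 r7=10  [TAKEN]
PC=2  or   r3, r0, r4        | r0=0 r1=4 r2=8 r3=9 r4=9 r5=7 r6=9 r7=10
PC=8  andi  r1, r3, 3        | r0=0 r1=1 r2=8 r3=9 r4=9 r5=7 r6=9 r7=10
PC=9  and  r5, r1, r4        | r0=0 r1=1 r2=8 r3=9 r4=9 r5=1 r6=9 r7=10
PC=10 or   r5, r3, r2        | r0=0 r1=1 r2=8 r3=9 r4=9 r5=9 r6=9 r7=10
PC=11 slti  r4, r0, 14       | r0=0 r1=1 r2=8 r3=9 r4=1 r5=9 r6=9 r7=10

9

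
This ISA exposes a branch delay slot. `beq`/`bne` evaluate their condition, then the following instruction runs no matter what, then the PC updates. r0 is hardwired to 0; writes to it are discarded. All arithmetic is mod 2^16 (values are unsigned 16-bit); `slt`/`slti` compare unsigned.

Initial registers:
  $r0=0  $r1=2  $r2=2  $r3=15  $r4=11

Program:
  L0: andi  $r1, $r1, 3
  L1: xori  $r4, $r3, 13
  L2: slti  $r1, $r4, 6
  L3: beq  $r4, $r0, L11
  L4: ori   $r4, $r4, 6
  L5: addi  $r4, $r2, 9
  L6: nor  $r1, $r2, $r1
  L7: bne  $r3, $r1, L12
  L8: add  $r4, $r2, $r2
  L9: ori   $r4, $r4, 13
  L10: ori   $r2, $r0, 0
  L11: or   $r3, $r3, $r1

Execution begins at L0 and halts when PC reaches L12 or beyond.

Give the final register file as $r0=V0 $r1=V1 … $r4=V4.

  step pc=0: andi  $r1, $r1, 3  regs=(0,2,2,15,11)
  step pc=1: xori  $r4, $r3, 13  regs=(0,2,2,15,2)
  step pc=2: slti  $r1, $r4, 6  regs=(0,1,2,15,2)
  step pc=3: beq  $r4, $r0, L11  cond=F  regs=(0,1,2,15,2)
  step pc=4: ori   $r4, $r4, 6  regs=(0,1,2,15,6)
  step pc=5: addi  $r4, $r2, 9  regs=(0,1,2,15,11)
  step pc=6: nor  $r1, $r2, $r1  regs=(0,65532,2,15,11)
  step pc=7: bne  $r3, $r1, L12  cond=T  regs=(0,65532,2,15,11)
  step pc=8: add  $r4, $r2, $r2  regs=(0,65532,2,15,4)

$r0=0 $r1=65532 $r2=2 $r3=15 $r4=4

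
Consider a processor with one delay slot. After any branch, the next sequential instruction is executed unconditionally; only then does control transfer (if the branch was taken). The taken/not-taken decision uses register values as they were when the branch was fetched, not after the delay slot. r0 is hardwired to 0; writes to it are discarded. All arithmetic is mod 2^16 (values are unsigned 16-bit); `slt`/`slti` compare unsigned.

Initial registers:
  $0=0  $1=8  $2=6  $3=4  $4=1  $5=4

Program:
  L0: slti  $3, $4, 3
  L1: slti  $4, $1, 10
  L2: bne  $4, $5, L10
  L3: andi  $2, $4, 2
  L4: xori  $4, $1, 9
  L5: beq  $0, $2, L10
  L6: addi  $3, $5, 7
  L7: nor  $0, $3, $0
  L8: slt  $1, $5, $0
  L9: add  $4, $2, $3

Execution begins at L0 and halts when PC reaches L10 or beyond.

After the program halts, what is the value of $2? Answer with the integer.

[0] slti  $3, $4, 3  →  {$0:0, $1:8, $2:6, $3:1, $4:1, $5:4}
[1] slti  $4, $1, 10  →  {$0:0, $1:8, $2:6, $3:1, $4:1, $5:4}
[2] bne  $4, $5, L10  →  {$0:0, $1:8, $2:6, $3:1, $4:1, $5:4}  ⟨branch taken⟩
[3] andi  $2, $4, 2  →  {$0:0, $1:8, $2:0, $3:1, $4:1, $5:4}

0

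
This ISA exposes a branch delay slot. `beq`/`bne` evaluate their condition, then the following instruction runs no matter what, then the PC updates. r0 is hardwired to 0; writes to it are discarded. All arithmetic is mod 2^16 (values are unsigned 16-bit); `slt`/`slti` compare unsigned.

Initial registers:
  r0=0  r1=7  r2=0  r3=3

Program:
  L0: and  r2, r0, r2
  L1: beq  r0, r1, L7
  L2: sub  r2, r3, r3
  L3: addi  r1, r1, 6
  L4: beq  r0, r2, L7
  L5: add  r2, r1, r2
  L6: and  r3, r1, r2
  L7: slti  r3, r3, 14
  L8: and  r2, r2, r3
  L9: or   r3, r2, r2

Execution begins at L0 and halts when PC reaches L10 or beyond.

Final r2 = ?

#0 and  r2, r0, r2 ; 0/7/0/3
#1 beq  r0, r1, L7 ; 0/7/0/3 ; →fallthru
#2 sub  r2, r3, r3 ; 0/7/0/3
#3 addi  r1, r1, 6 ; 0/13/0/3
#4 beq  r0, r2, L7 ; 0/13/0/3 ; →target
#5 add  r2, r1, r2 ; 0/13/13/3
#7 slti  r3, r3, 14 ; 0/13/13/1
#8 and  r2, r2, r3 ; 0/13/1/1
#9 or   r3, r2, r2 ; 0/13/1/1

1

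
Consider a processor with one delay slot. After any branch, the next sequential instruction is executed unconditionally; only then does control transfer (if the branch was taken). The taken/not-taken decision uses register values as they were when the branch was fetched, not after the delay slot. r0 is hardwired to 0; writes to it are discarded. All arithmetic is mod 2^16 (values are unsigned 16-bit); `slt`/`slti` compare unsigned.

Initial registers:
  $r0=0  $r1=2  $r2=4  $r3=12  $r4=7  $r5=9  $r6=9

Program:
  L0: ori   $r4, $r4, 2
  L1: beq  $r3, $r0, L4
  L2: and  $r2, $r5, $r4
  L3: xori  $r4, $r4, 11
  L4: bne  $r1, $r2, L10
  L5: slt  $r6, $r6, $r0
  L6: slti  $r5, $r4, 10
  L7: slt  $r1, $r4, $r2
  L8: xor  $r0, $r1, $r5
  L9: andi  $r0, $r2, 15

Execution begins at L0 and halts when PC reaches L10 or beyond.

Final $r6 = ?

0

#0 ori   $r4, $r4, 2 ; 0/2/4/12/7/9/9
#1 beq  $r3, $r0, L4 ; 0/2/4/12/7/9/9 ; →fallthru
#2 and  $r2, $r5, $r4 ; 0/2/1/12/7/9/9
#3 xori  $r4, $r4, 11 ; 0/2/1/12/12/9/9
#4 bne  $r1, $r2, L10 ; 0/2/1/12/12/9/9 ; →target
#5 slt  $r6, $r6, $r0 ; 0/2/1/12/12/9/0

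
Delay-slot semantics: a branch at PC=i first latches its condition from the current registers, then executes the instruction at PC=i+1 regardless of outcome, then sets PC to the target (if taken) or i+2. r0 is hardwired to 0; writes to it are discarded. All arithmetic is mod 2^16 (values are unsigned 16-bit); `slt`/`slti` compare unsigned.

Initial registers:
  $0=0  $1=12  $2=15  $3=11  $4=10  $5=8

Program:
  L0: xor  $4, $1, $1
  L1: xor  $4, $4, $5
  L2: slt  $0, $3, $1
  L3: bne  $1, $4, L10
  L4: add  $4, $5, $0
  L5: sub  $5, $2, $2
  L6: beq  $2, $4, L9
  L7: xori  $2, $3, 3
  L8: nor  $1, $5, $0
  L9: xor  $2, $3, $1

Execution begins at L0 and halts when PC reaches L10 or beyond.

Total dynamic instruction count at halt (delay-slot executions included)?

PC=0  xor  $4, $1, $1        | $0=0 $1=12 $2=15 $3=11 $4=0 $5=8
PC=1  xor  $4, $4, $5        | $0=0 $1=12 $2=15 $3=11 $4=8 $5=8
PC=2  slt  $0, $3, $1        | $0=0 $1=12 $2=15 $3=11 $4=8 $5=8
PC=3  bne  $1, $4, L10       | $0=0 $1=12 $2=15 $3=11 $4=8 $5=8  [TAKEN]
PC=4  add  $4, $5, $0        | $0=0 $1=12 $2=15 $3=11 $4=8 $5=8

5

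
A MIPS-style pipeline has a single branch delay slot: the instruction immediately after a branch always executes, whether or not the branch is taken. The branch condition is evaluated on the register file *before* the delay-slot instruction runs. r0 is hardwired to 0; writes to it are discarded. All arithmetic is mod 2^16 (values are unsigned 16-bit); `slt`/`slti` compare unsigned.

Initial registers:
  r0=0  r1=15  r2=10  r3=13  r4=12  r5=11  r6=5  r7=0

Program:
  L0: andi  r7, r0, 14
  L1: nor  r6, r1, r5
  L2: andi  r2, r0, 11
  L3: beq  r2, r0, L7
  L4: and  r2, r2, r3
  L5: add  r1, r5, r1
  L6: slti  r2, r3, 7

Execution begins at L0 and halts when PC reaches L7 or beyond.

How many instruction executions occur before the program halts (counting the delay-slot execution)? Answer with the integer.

PC=0  andi  r7, r0, 14       | r0=0 r1=15 r2=10 r3=13 r4=12 r5=11 r6=5 r7=0
PC=1  nor  r6, r1, r5        | r0=0 r1=15 r2=10 r3=13 r4=12 r5=11 r6=65520 r7=0
PC=2  andi  r2, r0, 11       | r0=0 r1=15 r2=0 r3=13 r4=12 r5=11 r6=65520 r7=0
PC=3  beq  r2, r0, L7        | r0=0 r1=15 r2=0 r3=13 r4=12 r5=11 r6=65520 r7=0  [TAKEN]
PC=4  and  r2, r2, r3        | r0=0 r1=15 r2=0 r3=13 r4=12 r5=11 r6=65520 r7=0

5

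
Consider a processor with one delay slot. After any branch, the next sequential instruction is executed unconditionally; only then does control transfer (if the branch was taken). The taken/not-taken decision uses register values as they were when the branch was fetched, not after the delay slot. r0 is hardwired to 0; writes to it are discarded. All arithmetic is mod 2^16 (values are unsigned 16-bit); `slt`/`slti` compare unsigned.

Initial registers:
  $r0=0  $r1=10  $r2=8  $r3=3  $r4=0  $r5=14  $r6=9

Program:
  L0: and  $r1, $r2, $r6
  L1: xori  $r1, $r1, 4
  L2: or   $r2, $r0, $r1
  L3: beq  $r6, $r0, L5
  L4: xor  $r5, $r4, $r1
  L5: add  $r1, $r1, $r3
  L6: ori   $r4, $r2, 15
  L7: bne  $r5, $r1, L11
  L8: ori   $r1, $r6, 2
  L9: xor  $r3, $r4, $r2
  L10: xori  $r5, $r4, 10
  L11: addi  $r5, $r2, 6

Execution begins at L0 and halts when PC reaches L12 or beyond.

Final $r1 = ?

[0] and  $r1, $r2, $r6  →  {$r0:0, $r1:8, $r2:8, $r3:3, $r4:0, $r5:14, $r6:9}
[1] xori  $r1, $r1, 4  →  {$r0:0, $r1:12, $r2:8, $r3:3, $r4:0, $r5:14, $r6:9}
[2] or   $r2, $r0, $r1  →  {$r0:0, $r1:12, $r2:12, $r3:3, $r4:0, $r5:14, $r6:9}
[3] beq  $r6, $r0, L5  →  {$r0:0, $r1:12, $r2:12, $r3:3, $r4:0, $r5:14, $r6:9}  ⟨branch fallthrough⟩
[4] xor  $r5, $r4, $r1  →  {$r0:0, $r1:12, $r2:12, $r3:3, $r4:0, $r5:12, $r6:9}
[5] add  $r1, $r1, $r3  →  {$r0:0, $r1:15, $r2:12, $r3:3, $r4:0, $r5:12, $r6:9}
[6] ori   $r4, $r2, 15  →  {$r0:0, $r1:15, $r2:12, $r3:3, $r4:15, $r5:12, $r6:9}
[7] bne  $r5, $r1, L11  →  {$r0:0, $r1:15, $r2:12, $r3:3, $r4:15, $r5:12, $r6:9}  ⟨branch taken⟩
[8] ori   $r1, $r6, 2  →  {$r0:0, $r1:11, $r2:12, $r3:3, $r4:15, $r5:12, $r6:9}
[11] addi  $r5, $r2, 6  →  {$r0:0, $r1:11, $r2:12, $r3:3, $r4:15, $r5:18, $r6:9}

11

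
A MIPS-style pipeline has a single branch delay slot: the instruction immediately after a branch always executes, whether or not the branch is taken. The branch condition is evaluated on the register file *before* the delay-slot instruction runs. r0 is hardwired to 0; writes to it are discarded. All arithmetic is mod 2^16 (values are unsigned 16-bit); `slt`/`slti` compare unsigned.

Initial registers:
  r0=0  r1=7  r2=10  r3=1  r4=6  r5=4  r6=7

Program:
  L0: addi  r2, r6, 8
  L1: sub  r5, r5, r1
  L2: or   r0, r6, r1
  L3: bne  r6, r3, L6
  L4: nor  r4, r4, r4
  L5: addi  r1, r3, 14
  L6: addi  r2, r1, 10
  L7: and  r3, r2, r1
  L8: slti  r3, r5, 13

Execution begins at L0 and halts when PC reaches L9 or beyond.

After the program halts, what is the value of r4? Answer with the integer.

  step pc=0: addi  r2, r6, 8  regs=(0,7,15,1,6,4,7)
  step pc=1: sub  r5, r5, r1  regs=(0,7,15,1,6,65533,7)
  step pc=2: or   r0, r6, r1  regs=(0,7,15,1,6,65533,7)
  step pc=3: bne  r6, r3, L6  cond=T  regs=(0,7,15,1,6,65533,7)
  step pc=4: nor  r4, r4, r4  regs=(0,7,15,1,65529,65533,7)
  step pc=6: addi  r2, r1, 10  regs=(0,7,17,1,65529,65533,7)
  step pc=7: and  r3, r2, r1  regs=(0,7,17,1,65529,65533,7)
  step pc=8: slti  r3, r5, 13  regs=(0,7,17,0,65529,65533,7)

65529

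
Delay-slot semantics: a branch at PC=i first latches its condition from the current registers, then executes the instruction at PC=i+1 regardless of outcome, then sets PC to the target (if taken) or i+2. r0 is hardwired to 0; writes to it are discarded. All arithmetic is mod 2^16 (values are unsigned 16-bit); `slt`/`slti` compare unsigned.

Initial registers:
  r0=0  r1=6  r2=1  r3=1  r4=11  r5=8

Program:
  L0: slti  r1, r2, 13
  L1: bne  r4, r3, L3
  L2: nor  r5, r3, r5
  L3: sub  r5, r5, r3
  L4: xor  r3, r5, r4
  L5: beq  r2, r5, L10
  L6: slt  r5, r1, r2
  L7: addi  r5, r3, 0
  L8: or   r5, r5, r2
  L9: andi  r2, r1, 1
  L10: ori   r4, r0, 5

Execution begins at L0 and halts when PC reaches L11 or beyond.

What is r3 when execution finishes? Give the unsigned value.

  step pc=0: slti  r1, r2, 13  regs=(0,1,1,1,11,8)
  step pc=1: bne  r4, r3, L3  cond=T  regs=(0,1,1,1,11,8)
  step pc=2: nor  r5, r3, r5  regs=(0,1,1,1,11,65526)
  step pc=3: sub  r5, r5, r3  regs=(0,1,1,1,11,65525)
  step pc=4: xor  r3, r5, r4  regs=(0,1,1,65534,11,65525)
  step pc=5: beq  r2, r5, L10  cond=F  regs=(0,1,1,65534,11,65525)
  step pc=6: slt  r5, r1, r2  regs=(0,1,1,65534,11,0)
  step pc=7: addi  r5, r3, 0  regs=(0,1,1,65534,11,65534)
  step pc=8: or   r5, r5, r2  regs=(0,1,1,65534,11,65535)
  step pc=9: andi  r2, r1, 1  regs=(0,1,1,65534,11,65535)
  step pc=10: ori   r4, r0, 5  regs=(0,1,1,65534,5,65535)

65534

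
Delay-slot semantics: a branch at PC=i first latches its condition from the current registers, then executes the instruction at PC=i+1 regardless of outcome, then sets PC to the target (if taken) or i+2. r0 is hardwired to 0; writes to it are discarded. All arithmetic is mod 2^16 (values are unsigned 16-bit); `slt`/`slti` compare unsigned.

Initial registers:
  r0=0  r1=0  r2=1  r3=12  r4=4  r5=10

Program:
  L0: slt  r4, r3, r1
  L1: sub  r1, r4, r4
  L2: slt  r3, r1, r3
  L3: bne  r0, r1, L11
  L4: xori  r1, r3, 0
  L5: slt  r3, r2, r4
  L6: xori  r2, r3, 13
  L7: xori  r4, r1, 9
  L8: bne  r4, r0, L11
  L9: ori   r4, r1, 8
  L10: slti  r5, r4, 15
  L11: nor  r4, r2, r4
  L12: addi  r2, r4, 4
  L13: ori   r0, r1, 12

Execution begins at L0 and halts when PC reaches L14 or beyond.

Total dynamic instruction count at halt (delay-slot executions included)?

#0 slt  r4, r3, r1 ; 0/0/1/12/0/10
#1 sub  r1, r4, r4 ; 0/0/1/12/0/10
#2 slt  r3, r1, r3 ; 0/0/1/1/0/10
#3 bne  r0, r1, L11 ; 0/0/1/1/0/10 ; →fallthru
#4 xori  r1, r3, 0 ; 0/1/1/1/0/10
#5 slt  r3, r2, r4 ; 0/1/1/0/0/10
#6 xori  r2, r3, 13 ; 0/1/13/0/0/10
#7 xori  r4, r1, 9 ; 0/1/13/0/8/10
#8 bne  r4, r0, L11 ; 0/1/13/0/8/10 ; →target
#9 ori   r4, r1, 8 ; 0/1/13/0/9/10
#11 nor  r4, r2, r4 ; 0/1/13/0/65522/10
#12 addi  r2, r4, 4 ; 0/1/65526/0/65522/10
#13 ori   r0, r1, 12 ; 0/1/65526/0/65522/10

13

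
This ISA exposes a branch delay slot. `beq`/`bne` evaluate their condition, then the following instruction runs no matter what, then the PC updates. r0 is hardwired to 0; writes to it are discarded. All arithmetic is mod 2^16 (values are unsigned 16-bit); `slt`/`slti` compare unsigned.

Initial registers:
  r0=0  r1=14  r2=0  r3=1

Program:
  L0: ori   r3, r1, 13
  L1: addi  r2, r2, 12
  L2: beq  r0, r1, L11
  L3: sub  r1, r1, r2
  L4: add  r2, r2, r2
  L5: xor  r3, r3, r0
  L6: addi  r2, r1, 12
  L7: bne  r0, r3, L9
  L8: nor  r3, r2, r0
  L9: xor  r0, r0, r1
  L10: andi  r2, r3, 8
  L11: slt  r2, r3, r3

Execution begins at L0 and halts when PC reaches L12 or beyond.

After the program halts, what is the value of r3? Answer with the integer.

#0 ori   r3, r1, 13 ; 0/14/0/15
#1 addi  r2, r2, 12 ; 0/14/12/15
#2 beq  r0, r1, L11 ; 0/14/12/15 ; →fallthru
#3 sub  r1, r1, r2 ; 0/2/12/15
#4 add  r2, r2, r2 ; 0/2/24/15
#5 xor  r3, r3, r0 ; 0/2/24/15
#6 addi  r2, r1, 12 ; 0/2/14/15
#7 bne  r0, r3, L9 ; 0/2/14/15 ; →target
#8 nor  r3, r2, r0 ; 0/2/14/65521
#9 xor  r0, r0, r1 ; 0/2/14/65521
#10 andi  r2, r3, 8 ; 0/2/0/65521
#11 slt  r2, r3, r3 ; 0/2/0/65521

65521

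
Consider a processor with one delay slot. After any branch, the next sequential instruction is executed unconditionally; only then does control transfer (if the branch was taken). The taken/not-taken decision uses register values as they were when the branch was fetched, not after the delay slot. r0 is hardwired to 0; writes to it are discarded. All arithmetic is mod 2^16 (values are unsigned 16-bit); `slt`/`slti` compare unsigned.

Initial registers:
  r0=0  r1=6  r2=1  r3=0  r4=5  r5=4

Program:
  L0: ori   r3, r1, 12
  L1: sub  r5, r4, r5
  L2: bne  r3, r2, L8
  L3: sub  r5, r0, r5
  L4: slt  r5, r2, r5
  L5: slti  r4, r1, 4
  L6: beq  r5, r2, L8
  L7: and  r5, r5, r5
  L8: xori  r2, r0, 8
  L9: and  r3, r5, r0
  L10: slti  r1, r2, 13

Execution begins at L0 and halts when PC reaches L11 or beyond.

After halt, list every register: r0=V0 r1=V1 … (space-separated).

r0=0 r1=1 r2=8 r3=0 r4=5 r5=65535

PC=0  ori   r3, r1, 12       | r0=0 r1=6 r2=1 r3=14 r4=5 r5=4
PC=1  sub  r5, r4, r5        | r0=0 r1=6 r2=1 r3=14 r4=5 r5=1
PC=2  bne  r3, r2, L8        | r0=0 r1=6 r2=1 r3=14 r4=5 r5=1  [TAKEN]
PC=3  sub  r5, r0, r5        | r0=0 r1=6 r2=1 r3=14 r4=5 r5=65535
PC=8  xori  r2, r0, 8        | r0=0 r1=6 r2=8 r3=14 r4=5 r5=65535
PC=9  and  r3, r5, r0        | r0=0 r1=6 r2=8 r3=0 r4=5 r5=65535
PC=10 slti  r1, r2, 13       | r0=0 r1=1 r2=8 r3=0 r4=5 r5=65535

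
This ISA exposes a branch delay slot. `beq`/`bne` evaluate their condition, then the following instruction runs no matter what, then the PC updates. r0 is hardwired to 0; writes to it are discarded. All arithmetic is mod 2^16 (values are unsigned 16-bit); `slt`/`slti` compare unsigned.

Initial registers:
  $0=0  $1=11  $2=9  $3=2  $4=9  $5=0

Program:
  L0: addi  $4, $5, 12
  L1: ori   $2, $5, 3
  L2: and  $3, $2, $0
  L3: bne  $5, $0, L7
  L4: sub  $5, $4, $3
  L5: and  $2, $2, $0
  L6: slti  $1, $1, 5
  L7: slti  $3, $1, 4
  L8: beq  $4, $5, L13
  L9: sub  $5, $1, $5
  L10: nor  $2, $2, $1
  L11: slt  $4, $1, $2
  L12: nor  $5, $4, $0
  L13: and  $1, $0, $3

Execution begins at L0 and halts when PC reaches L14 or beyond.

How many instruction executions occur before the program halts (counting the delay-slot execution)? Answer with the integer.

11

PC=0  addi  $4, $5, 12       | $0=0 $1=11 $2=9 $3=2 $4=12 $5=0
PC=1  ori   $2, $5, 3        | $0=0 $1=11 $2=3 $3=2 $4=12 $5=0
PC=2  and  $3, $2, $0        | $0=0 $1=11 $2=3 $3=0 $4=12 $5=0
PC=3  bne  $5, $0, L7        | $0=0 $1=11 $2=3 $3=0 $4=12 $5=0  [not taken]
PC=4  sub  $5, $4, $3        | $0=0 $1=11 $2=3 $3=0 $4=12 $5=12
PC=5  and  $2, $2, $0        | $0=0 $1=11 $2=0 $3=0 $4=12 $5=12
PC=6  slti  $1, $1, 5        | $0=0 $1=0 $2=0 $3=0 $4=12 $5=12
PC=7  slti  $3, $1, 4        | $0=0 $1=0 $2=0 $3=1 $4=12 $5=12
PC=8  beq  $4, $5, L13       | $0=0 $1=0 $2=0 $3=1 $4=12 $5=12  [TAKEN]
PC=9  sub  $5, $1, $5        | $0=0 $1=0 $2=0 $3=1 $4=12 $5=65524
PC=13 and  $1, $0, $3        | $0=0 $1=0 $2=0 $3=1 $4=12 $5=65524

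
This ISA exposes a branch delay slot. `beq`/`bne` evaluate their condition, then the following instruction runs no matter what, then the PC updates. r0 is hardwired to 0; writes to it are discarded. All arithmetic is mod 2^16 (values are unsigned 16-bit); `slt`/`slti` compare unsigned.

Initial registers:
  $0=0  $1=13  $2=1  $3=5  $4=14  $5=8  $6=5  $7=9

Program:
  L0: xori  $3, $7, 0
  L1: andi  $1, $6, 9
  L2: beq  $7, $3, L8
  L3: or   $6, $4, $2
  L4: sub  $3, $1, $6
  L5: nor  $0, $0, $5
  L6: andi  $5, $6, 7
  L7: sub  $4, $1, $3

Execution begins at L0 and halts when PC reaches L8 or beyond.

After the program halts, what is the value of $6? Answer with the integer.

15

#0 xori  $3, $7, 0 ; 0/13/1/9/14/8/5/9
#1 andi  $1, $6, 9 ; 0/1/1/9/14/8/5/9
#2 beq  $7, $3, L8 ; 0/1/1/9/14/8/5/9 ; →target
#3 or   $6, $4, $2 ; 0/1/1/9/14/8/15/9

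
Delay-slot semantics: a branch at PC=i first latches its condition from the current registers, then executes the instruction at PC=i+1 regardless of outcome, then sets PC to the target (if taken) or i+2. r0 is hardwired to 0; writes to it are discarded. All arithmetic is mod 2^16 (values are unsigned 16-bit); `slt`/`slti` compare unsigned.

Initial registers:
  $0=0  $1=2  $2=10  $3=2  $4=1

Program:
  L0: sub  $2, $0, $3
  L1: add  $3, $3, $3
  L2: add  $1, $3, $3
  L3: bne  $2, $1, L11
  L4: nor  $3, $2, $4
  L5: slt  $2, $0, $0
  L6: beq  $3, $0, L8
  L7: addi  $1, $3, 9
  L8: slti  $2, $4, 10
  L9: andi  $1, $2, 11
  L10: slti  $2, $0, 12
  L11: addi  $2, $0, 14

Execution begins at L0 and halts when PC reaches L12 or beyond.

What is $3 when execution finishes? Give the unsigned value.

PC=0  sub  $2, $0, $3        | $0=0 $1=2 $2=65534 $3=2 $4=1
PC=1  add  $3, $3, $3        | $0=0 $1=2 $2=65534 $3=4 $4=1
PC=2  add  $1, $3, $3        | $0=0 $1=8 $2=65534 $3=4 $4=1
PC=3  bne  $2, $1, L11       | $0=0 $1=8 $2=65534 $3=4 $4=1  [TAKEN]
PC=4  nor  $3, $2, $4        | $0=0 $1=8 $2=65534 $3=0 $4=1
PC=11 addi  $2, $0, 14       | $0=0 $1=8 $2=14 $3=0 $4=1

0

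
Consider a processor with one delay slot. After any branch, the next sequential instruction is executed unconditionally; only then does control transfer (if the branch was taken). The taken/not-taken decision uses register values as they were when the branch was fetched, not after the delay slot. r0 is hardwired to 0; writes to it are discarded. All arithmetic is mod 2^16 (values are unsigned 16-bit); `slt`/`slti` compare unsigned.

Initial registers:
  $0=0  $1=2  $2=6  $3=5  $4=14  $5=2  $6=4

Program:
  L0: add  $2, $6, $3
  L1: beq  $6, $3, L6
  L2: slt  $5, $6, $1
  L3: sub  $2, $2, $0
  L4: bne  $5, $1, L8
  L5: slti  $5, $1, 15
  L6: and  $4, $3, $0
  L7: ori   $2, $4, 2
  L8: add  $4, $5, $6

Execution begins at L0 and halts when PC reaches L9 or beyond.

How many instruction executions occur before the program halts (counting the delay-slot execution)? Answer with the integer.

7

[0] add  $2, $6, $3  →  {$0:0, $1:2, $2:9, $3:5, $4:14, $5:2, $6:4}
[1] beq  $6, $3, L6  →  {$0:0, $1:2, $2:9, $3:5, $4:14, $5:2, $6:4}  ⟨branch fallthrough⟩
[2] slt  $5, $6, $1  →  {$0:0, $1:2, $2:9, $3:5, $4:14, $5:0, $6:4}
[3] sub  $2, $2, $0  →  {$0:0, $1:2, $2:9, $3:5, $4:14, $5:0, $6:4}
[4] bne  $5, $1, L8  →  {$0:0, $1:2, $2:9, $3:5, $4:14, $5:0, $6:4}  ⟨branch taken⟩
[5] slti  $5, $1, 15  →  {$0:0, $1:2, $2:9, $3:5, $4:14, $5:1, $6:4}
[8] add  $4, $5, $6  →  {$0:0, $1:2, $2:9, $3:5, $4:5, $5:1, $6:4}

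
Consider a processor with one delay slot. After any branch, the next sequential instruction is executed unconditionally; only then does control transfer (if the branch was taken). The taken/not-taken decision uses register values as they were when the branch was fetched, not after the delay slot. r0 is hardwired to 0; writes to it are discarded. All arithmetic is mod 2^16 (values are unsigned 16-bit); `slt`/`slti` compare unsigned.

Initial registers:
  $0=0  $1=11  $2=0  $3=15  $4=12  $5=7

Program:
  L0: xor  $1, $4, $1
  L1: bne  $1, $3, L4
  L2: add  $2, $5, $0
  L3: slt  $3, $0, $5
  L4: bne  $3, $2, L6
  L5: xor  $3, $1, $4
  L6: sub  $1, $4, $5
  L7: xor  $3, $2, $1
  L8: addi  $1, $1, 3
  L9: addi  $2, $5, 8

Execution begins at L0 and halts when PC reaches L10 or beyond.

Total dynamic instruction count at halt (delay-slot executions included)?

9

PC=0  xor  $1, $4, $1        | $0=0 $1=7 $2=0 $3=15 $4=12 $5=7
PC=1  bne  $1, $3, L4        | $0=0 $1=7 $2=0 $3=15 $4=12 $5=7  [TAKEN]
PC=2  add  $2, $5, $0        | $0=0 $1=7 $2=7 $3=15 $4=12 $5=7
PC=4  bne  $3, $2, L6        | $0=0 $1=7 $2=7 $3=15 $4=12 $5=7  [TAKEN]
PC=5  xor  $3, $1, $4        | $0=0 $1=7 $2=7 $3=11 $4=12 $5=7
PC=6  sub  $1, $4, $5        | $0=0 $1=5 $2=7 $3=11 $4=12 $5=7
PC=7  xor  $3, $2, $1        | $0=0 $1=5 $2=7 $3=2 $4=12 $5=7
PC=8  addi  $1, $1, 3        | $0=0 $1=8 $2=7 $3=2 $4=12 $5=7
PC=9  addi  $2, $5, 8        | $0=0 $1=8 $2=15 $3=2 $4=12 $5=7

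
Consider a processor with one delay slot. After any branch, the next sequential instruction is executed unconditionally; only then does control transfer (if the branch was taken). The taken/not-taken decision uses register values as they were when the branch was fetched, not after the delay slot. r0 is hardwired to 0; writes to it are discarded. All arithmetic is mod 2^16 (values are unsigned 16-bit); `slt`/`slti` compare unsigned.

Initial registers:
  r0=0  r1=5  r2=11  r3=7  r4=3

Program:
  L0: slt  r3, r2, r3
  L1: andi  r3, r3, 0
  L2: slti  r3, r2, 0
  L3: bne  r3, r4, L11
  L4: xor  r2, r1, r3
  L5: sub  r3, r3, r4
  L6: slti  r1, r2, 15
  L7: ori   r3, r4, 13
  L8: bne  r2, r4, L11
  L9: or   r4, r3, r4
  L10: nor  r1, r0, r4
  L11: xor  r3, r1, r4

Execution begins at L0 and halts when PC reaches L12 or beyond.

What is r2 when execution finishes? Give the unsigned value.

#0 slt  r3, r2, r3 ; 0/5/11/0/3
#1 andi  r3, r3, 0 ; 0/5/11/0/3
#2 slti  r3, r2, 0 ; 0/5/11/0/3
#3 bne  r3, r4, L11 ; 0/5/11/0/3 ; →target
#4 xor  r2, r1, r3 ; 0/5/5/0/3
#11 xor  r3, r1, r4 ; 0/5/5/6/3

5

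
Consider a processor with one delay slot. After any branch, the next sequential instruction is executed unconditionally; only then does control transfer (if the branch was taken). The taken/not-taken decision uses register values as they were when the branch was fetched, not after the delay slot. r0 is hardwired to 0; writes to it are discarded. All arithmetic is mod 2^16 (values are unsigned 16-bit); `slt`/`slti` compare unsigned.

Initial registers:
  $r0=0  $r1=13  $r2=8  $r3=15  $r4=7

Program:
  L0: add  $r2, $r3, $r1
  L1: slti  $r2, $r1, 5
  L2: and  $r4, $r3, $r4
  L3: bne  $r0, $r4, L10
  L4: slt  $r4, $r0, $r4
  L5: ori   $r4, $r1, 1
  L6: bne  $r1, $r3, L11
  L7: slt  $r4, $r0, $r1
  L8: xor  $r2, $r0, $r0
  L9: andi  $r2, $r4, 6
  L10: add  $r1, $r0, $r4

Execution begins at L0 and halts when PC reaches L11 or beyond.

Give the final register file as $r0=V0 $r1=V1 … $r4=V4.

$r0=0 $r1=1 $r2=0 $r3=15 $r4=1

#0 add  $r2, $r3, $r1 ; 0/13/28/15/7
#1 slti  $r2, $r1, 5 ; 0/13/0/15/7
#2 and  $r4, $r3, $r4 ; 0/13/0/15/7
#3 bne  $r0, $r4, L10 ; 0/13/0/15/7 ; →target
#4 slt  $r4, $r0, $r4 ; 0/13/0/15/1
#10 add  $r1, $r0, $r4 ; 0/1/0/15/1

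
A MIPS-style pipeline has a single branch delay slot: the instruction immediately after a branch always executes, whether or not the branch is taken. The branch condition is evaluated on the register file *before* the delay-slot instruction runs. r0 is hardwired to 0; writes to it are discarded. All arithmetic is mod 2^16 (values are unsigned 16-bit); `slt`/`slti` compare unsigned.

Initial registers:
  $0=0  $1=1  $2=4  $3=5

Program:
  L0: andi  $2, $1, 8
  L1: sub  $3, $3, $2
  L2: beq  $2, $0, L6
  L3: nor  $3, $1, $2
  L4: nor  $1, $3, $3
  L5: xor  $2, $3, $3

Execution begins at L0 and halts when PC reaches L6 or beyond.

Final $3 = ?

PC=0  andi  $2, $1, 8        | $0=0 $1=1 $2=0 $3=5
PC=1  sub  $3, $3, $2        | $0=0 $1=1 $2=0 $3=5
PC=2  beq  $2, $0, L6        | $0=0 $1=1 $2=0 $3=5  [TAKEN]
PC=3  nor  $3, $1, $2        | $0=0 $1=1 $2=0 $3=65534

65534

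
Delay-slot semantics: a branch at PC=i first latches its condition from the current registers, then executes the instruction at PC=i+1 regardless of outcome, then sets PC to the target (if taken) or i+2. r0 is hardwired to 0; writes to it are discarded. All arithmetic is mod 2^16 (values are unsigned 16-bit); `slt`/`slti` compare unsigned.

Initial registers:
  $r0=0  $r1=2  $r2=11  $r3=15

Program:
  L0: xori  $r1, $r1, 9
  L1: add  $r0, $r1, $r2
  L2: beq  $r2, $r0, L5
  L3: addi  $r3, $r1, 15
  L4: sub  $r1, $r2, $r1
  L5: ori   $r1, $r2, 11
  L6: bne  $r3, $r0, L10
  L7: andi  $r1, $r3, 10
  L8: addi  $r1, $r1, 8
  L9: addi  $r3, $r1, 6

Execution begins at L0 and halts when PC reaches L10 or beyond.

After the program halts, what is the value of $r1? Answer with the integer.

#0 xori  $r1, $r1, 9 ; 0/11/11/15
#1 add  $r0, $r1, $r2 ; 0/11/11/15
#2 beq  $r2, $r0, L5 ; 0/11/11/15 ; →fallthru
#3 addi  $r3, $r1, 15 ; 0/11/11/26
#4 sub  $r1, $r2, $r1 ; 0/0/11/26
#5 ori   $r1, $r2, 11 ; 0/11/11/26
#6 bne  $r3, $r0, L10 ; 0/11/11/26 ; →target
#7 andi  $r1, $r3, 10 ; 0/10/11/26

10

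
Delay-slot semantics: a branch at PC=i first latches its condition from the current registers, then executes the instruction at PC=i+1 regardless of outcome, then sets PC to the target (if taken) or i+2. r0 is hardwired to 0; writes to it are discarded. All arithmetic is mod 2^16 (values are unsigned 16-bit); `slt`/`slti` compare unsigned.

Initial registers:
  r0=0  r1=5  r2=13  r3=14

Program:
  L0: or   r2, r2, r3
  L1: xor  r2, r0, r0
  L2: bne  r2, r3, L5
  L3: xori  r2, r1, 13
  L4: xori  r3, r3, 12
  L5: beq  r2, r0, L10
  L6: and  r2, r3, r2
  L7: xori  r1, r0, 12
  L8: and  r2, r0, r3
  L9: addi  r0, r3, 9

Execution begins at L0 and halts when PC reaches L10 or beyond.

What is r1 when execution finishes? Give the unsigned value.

[0] or   r2, r2, r3  →  {r0:0, r1:5, r2:15, r3:14}
[1] xor  r2, r0, r0  →  {r0:0, r1:5, r2:0, r3:14}
[2] bne  r2, r3, L5  →  {r0:0, r1:5, r2:0, r3:14}  ⟨branch taken⟩
[3] xori  r2, r1, 13  →  {r0:0, r1:5, r2:8, r3:14}
[5] beq  r2, r0, L10  →  {r0:0, r1:5, r2:8, r3:14}  ⟨branch fallthrough⟩
[6] and  r2, r3, r2  →  {r0:0, r1:5, r2:8, r3:14}
[7] xori  r1, r0, 12  →  {r0:0, r1:12, r2:8, r3:14}
[8] and  r2, r0, r3  →  {r0:0, r1:12, r2:0, r3:14}
[9] addi  r0, r3, 9  →  {r0:0, r1:12, r2:0, r3:14}

12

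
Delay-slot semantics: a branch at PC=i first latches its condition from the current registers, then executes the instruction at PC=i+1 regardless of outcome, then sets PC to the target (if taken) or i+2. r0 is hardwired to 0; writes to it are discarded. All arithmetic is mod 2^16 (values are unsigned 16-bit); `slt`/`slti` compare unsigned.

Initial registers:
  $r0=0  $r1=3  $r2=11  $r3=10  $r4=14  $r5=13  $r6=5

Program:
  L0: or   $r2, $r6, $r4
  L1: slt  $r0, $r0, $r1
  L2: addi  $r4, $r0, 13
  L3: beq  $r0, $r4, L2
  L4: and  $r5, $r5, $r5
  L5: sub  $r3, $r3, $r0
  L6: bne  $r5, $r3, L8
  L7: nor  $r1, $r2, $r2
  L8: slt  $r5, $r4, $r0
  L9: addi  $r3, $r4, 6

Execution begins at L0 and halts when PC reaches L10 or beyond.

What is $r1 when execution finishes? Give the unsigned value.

65520

[0] or   $r2, $r6, $r4  →  {$r0:0, $r1:3, $r2:15, $r3:10, $r4:14, $r5:13, $r6:5}
[1] slt  $r0, $r0, $r1  →  {$r0:0, $r1:3, $r2:15, $r3:10, $r4:14, $r5:13, $r6:5}
[2] addi  $r4, $r0, 13  →  {$r0:0, $r1:3, $r2:15, $r3:10, $r4:13, $r5:13, $r6:5}
[3] beq  $r0, $r4, L2  →  {$r0:0, $r1:3, $r2:15, $r3:10, $r4:13, $r5:13, $r6:5}  ⟨branch fallthrough⟩
[4] and  $r5, $r5, $r5  →  {$r0:0, $r1:3, $r2:15, $r3:10, $r4:13, $r5:13, $r6:5}
[5] sub  $r3, $r3, $r0  →  {$r0:0, $r1:3, $r2:15, $r3:10, $r4:13, $r5:13, $r6:5}
[6] bne  $r5, $r3, L8  →  {$r0:0, $r1:3, $r2:15, $r3:10, $r4:13, $r5:13, $r6:5}  ⟨branch taken⟩
[7] nor  $r1, $r2, $r2  →  {$r0:0, $r1:65520, $r2:15, $r3:10, $r4:13, $r5:13, $r6:5}
[8] slt  $r5, $r4, $r0  →  {$r0:0, $r1:65520, $r2:15, $r3:10, $r4:13, $r5:0, $r6:5}
[9] addi  $r3, $r4, 6  →  {$r0:0, $r1:65520, $r2:15, $r3:19, $r4:13, $r5:0, $r6:5}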